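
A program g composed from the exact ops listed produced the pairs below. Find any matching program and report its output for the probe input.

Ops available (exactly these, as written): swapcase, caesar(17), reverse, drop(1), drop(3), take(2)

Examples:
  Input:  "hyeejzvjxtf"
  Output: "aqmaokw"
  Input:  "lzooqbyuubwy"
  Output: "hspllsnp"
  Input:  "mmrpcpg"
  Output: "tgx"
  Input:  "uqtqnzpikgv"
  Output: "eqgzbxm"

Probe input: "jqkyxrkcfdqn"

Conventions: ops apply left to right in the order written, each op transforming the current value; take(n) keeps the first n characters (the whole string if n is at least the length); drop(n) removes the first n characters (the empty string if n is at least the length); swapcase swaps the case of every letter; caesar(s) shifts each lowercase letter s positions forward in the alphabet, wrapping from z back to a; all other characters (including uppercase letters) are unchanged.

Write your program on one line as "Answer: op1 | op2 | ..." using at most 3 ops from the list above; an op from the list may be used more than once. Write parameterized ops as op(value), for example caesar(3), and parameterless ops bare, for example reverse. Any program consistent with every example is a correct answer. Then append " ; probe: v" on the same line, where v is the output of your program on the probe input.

drop(1) | caesar(17) | drop(3) ; probe: "oibtwuhe"

Check, running the answer program on each example:
  "hyeejzvjxtf" -> "yeejzvjxtf" -> "pvvaqmaokw" -> "aqmaokw"
  "lzooqbyuubwy" -> "zooqbyuubwy" -> "qffhspllsnp" -> "hspllsnp"
  "mmrpcpg" -> "mrpcpg" -> "digtgx" -> "tgx"
  "uqtqnzpikgv" -> "qtqnzpikgv" -> "hkheqgzbxm" -> "eqgzbxm"
  probe: "jqkyxrkcfdqn" -> "qkyxrkcfdqn" -> "hbpoibtwuhe" -> "oibtwuhe"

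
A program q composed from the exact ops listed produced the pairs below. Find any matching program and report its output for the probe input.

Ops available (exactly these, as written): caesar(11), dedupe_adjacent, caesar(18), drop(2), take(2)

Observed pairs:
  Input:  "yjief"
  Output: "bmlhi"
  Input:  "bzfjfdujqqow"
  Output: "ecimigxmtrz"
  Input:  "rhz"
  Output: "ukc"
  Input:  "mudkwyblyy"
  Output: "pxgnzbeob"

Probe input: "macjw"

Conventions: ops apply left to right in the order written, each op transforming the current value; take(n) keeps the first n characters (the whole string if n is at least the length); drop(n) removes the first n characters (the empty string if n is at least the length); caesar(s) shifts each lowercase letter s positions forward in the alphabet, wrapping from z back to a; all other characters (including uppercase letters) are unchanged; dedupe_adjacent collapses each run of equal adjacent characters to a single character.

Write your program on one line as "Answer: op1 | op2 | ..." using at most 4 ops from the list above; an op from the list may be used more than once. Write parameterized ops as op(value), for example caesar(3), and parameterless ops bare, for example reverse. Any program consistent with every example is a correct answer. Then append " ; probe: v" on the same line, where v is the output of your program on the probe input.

caesar(11) | dedupe_adjacent | caesar(18) ; probe: "pdfmz"

Check, running the answer program on each example:
  "yjief" -> "jutpq" -> "jutpq" -> "bmlhi"
  "bzfjfdujqqow" -> "mkquqofubbzh" -> "mkquqofubzh" -> "ecimigxmtrz"
  "rhz" -> "csk" -> "csk" -> "ukc"
  "mudkwyblyy" -> "xfovhjmwjj" -> "xfovhjmwj" -> "pxgnzbeob"
  probe: "macjw" -> "xlnuh" -> "xlnuh" -> "pdfmz"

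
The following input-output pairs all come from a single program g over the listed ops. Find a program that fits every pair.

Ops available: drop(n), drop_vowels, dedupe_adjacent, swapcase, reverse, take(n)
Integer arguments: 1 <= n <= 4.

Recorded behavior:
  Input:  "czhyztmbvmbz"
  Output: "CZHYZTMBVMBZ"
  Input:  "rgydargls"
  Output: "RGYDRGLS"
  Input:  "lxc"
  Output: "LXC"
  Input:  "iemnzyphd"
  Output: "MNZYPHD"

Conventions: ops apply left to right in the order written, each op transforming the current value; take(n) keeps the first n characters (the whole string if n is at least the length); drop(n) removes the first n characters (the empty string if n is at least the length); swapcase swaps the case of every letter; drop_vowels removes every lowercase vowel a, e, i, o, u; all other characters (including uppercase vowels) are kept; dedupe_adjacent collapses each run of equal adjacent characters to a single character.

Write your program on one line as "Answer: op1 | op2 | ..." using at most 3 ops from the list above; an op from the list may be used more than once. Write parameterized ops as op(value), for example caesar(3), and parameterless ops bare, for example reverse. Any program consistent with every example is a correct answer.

drop_vowels | swapcase

Check, running the answer program on each example:
  "czhyztmbvmbz" -> "czhyztmbvmbz" -> "CZHYZTMBVMBZ"
  "rgydargls" -> "rgydrgls" -> "RGYDRGLS"
  "lxc" -> "lxc" -> "LXC"
  "iemnzyphd" -> "mnzyphd" -> "MNZYPHD"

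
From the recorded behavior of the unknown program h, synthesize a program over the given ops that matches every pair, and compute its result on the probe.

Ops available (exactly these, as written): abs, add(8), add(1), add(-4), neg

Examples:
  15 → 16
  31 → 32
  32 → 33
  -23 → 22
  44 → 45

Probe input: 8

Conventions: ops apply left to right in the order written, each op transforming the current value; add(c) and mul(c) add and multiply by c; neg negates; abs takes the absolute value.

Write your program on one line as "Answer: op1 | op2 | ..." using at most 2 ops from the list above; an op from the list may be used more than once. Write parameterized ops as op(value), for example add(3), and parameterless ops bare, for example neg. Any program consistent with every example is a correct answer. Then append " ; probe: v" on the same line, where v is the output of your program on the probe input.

add(1) | abs ; probe: 9

Check, running the answer program on each example:
  15 -> 16 -> 16
  31 -> 32 -> 32
  32 -> 33 -> 33
  -23 -> -22 -> 22
  44 -> 45 -> 45
  probe: 8 -> 9 -> 9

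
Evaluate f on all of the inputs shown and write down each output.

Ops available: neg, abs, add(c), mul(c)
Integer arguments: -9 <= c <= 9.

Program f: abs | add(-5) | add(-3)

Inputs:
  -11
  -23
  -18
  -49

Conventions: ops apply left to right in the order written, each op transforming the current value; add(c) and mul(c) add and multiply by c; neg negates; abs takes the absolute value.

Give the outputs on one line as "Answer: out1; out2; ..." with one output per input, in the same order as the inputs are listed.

3; 15; 10; 41

Execution, op by op:
  -11 -> 11 -> 6 -> 3
  -23 -> 23 -> 18 -> 15
  -18 -> 18 -> 13 -> 10
  -49 -> 49 -> 44 -> 41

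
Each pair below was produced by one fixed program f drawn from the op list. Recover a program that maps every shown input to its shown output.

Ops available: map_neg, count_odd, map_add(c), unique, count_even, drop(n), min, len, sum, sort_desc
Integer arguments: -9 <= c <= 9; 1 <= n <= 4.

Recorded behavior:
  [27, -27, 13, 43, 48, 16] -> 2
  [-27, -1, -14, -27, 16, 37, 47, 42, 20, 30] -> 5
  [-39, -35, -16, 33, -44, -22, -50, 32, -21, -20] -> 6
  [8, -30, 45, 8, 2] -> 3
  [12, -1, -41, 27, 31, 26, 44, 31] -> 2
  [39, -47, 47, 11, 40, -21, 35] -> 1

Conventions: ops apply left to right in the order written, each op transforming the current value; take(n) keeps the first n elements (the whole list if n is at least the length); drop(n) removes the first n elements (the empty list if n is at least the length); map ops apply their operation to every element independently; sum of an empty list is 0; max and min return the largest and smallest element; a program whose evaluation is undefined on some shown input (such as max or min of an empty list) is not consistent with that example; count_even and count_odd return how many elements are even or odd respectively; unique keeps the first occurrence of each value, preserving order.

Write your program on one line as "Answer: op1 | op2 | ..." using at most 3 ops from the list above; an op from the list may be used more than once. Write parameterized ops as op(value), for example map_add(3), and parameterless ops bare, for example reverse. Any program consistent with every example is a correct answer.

drop(1) | count_even

Check, running the answer program on each example:
  [27, -27, 13, 43, 48, 16] -> [-27, 13, 43, 48, 16] -> 2
  [-27, -1, -14, -27, 16, 37, 47, 42, 20, 30] -> [-1, -14, -27, 16, 37, 47, 42, 20, 30] -> 5
  [-39, -35, -16, 33, -44, -22, -50, 32, -21, -20] -> [-35, -16, 33, -44, -22, -50, 32, -21, -20] -> 6
  [8, -30, 45, 8, 2] -> [-30, 45, 8, 2] -> 3
  [12, -1, -41, 27, 31, 26, 44, 31] -> [-1, -41, 27, 31, 26, 44, 31] -> 2
  [39, -47, 47, 11, 40, -21, 35] -> [-47, 47, 11, 40, -21, 35] -> 1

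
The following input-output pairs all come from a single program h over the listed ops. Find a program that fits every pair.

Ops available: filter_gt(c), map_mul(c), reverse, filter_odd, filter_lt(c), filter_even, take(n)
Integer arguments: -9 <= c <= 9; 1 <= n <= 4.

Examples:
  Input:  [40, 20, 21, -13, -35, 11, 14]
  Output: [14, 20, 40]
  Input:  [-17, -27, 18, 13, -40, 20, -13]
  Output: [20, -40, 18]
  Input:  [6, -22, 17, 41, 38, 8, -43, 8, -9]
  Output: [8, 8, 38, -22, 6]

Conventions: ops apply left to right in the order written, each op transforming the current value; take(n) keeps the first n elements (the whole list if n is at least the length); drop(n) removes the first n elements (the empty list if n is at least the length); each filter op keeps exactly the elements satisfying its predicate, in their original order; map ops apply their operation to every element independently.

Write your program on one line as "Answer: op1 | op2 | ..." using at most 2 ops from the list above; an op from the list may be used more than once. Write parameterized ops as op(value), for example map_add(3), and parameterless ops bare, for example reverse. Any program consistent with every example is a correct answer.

reverse | filter_even

Check, running the answer program on each example:
  [40, 20, 21, -13, -35, 11, 14] -> [14, 11, -35, -13, 21, 20, 40] -> [14, 20, 40]
  [-17, -27, 18, 13, -40, 20, -13] -> [-13, 20, -40, 13, 18, -27, -17] -> [20, -40, 18]
  [6, -22, 17, 41, 38, 8, -43, 8, -9] -> [-9, 8, -43, 8, 38, 41, 17, -22, 6] -> [8, 8, 38, -22, 6]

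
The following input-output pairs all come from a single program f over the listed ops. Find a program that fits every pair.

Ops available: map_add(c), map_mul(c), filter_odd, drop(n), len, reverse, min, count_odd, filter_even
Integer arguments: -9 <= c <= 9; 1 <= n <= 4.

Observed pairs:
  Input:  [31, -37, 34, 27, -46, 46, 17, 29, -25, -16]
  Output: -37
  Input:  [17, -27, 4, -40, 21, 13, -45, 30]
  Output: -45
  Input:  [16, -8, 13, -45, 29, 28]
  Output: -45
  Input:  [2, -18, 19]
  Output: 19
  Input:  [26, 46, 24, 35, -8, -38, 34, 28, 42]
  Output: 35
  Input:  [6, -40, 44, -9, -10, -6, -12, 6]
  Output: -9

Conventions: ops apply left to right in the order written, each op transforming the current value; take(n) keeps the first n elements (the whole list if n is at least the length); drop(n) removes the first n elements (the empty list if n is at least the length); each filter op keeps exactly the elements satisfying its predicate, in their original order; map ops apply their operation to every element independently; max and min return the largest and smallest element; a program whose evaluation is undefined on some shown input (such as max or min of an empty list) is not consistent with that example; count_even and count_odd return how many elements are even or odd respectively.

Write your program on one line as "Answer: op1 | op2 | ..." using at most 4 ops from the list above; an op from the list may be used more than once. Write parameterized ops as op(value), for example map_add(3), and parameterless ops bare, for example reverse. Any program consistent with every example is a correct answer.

reverse | filter_odd | min

Check, running the answer program on each example:
  [31, -37, 34, 27, -46, 46, 17, 29, -25, -16] -> [-16, -25, 29, 17, 46, -46, 27, 34, -37, 31] -> [-25, 29, 17, 27, -37, 31] -> -37
  [17, -27, 4, -40, 21, 13, -45, 30] -> [30, -45, 13, 21, -40, 4, -27, 17] -> [-45, 13, 21, -27, 17] -> -45
  [16, -8, 13, -45, 29, 28] -> [28, 29, -45, 13, -8, 16] -> [29, -45, 13] -> -45
  [2, -18, 19] -> [19, -18, 2] -> [19] -> 19
  [26, 46, 24, 35, -8, -38, 34, 28, 42] -> [42, 28, 34, -38, -8, 35, 24, 46, 26] -> [35] -> 35
  [6, -40, 44, -9, -10, -6, -12, 6] -> [6, -12, -6, -10, -9, 44, -40, 6] -> [-9] -> -9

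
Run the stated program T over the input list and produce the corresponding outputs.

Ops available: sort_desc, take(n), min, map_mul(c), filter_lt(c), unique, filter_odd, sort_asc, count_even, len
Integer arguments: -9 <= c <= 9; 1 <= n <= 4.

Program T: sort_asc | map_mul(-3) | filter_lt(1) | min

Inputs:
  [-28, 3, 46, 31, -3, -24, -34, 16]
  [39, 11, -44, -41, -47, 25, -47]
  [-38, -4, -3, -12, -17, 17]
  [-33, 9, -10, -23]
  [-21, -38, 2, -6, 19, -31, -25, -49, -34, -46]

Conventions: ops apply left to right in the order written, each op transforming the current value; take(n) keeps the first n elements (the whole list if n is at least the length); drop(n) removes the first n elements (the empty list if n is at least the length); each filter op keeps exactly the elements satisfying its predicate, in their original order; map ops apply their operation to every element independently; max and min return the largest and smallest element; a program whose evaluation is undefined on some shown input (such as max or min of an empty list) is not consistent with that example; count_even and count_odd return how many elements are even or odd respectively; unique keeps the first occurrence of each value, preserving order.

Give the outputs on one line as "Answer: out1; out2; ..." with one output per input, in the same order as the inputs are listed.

Execution, op by op:
  [-28, 3, 46, 31, -3, -24, -34, 16] -> [-34, -28, -24, -3, 3, 16, 31, 46] -> [102, 84, 72, 9, -9, -48, -93, -138] -> [-9, -48, -93, -138] -> -138
  [39, 11, -44, -41, -47, 25, -47] -> [-47, -47, -44, -41, 11, 25, 39] -> [141, 141, 132, 123, -33, -75, -117] -> [-33, -75, -117] -> -117
  [-38, -4, -3, -12, -17, 17] -> [-38, -17, -12, -4, -3, 17] -> [114, 51, 36, 12, 9, -51] -> [-51] -> -51
  [-33, 9, -10, -23] -> [-33, -23, -10, 9] -> [99, 69, 30, -27] -> [-27] -> -27
  [-21, -38, 2, -6, 19, -31, -25, -49, -34, -46] -> [-49, -46, -38, -34, -31, -25, -21, -6, 2, 19] -> [147, 138, 114, 102, 93, 75, 63, 18, -6, -57] -> [-6, -57] -> -57

-138; -117; -51; -27; -57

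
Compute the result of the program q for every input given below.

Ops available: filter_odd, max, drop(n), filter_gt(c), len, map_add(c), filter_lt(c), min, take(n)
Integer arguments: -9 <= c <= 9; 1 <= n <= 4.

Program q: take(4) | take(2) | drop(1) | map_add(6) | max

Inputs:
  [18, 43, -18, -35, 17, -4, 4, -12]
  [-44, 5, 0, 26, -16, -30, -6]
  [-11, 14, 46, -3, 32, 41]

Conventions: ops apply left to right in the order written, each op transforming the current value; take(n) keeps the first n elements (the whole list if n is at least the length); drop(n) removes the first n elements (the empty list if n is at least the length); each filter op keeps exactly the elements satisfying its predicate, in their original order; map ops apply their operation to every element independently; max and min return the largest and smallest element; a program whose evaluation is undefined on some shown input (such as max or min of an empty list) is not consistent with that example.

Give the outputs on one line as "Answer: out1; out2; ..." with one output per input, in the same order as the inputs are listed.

Execution, op by op:
  [18, 43, -18, -35, 17, -4, 4, -12] -> [18, 43, -18, -35] -> [18, 43] -> [43] -> [49] -> 49
  [-44, 5, 0, 26, -16, -30, -6] -> [-44, 5, 0, 26] -> [-44, 5] -> [5] -> [11] -> 11
  [-11, 14, 46, -3, 32, 41] -> [-11, 14, 46, -3] -> [-11, 14] -> [14] -> [20] -> 20

49; 11; 20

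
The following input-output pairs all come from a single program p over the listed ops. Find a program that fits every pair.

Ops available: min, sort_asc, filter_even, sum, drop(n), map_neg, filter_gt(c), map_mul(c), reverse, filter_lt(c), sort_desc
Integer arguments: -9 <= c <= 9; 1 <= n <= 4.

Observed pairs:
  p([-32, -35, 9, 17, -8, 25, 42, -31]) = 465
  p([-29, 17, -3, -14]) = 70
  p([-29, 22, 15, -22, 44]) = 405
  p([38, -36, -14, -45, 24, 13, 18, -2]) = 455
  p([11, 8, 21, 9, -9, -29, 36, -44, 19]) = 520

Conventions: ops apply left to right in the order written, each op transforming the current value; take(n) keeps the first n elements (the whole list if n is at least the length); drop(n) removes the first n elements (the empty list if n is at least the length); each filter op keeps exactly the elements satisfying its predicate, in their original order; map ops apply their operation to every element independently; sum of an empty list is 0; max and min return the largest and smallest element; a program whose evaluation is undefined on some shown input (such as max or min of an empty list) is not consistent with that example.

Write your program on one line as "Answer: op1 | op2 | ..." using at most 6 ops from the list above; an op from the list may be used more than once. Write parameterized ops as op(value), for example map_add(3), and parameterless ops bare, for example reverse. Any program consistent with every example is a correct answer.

reverse | filter_gt(-7) | map_mul(5) | sort_desc | sum

Check, running the answer program on each example:
  [-32, -35, 9, 17, -8, 25, 42, -31] -> [-31, 42, 25, -8, 17, 9, -35, -32] -> [42, 25, 17, 9] -> [210, 125, 85, 45] -> [210, 125, 85, 45] -> 465
  [-29, 17, -3, -14] -> [-14, -3, 17, -29] -> [-3, 17] -> [-15, 85] -> [85, -15] -> 70
  [-29, 22, 15, -22, 44] -> [44, -22, 15, 22, -29] -> [44, 15, 22] -> [220, 75, 110] -> [220, 110, 75] -> 405
  [38, -36, -14, -45, 24, 13, 18, -2] -> [-2, 18, 13, 24, -45, -14, -36, 38] -> [-2, 18, 13, 24, 38] -> [-10, 90, 65, 120, 190] -> [190, 120, 90, 65, -10] -> 455
  [11, 8, 21, 9, -9, -29, 36, -44, 19] -> [19, -44, 36, -29, -9, 9, 21, 8, 11] -> [19, 36, 9, 21, 8, 11] -> [95, 180, 45, 105, 40, 55] -> [180, 105, 95, 55, 45, 40] -> 520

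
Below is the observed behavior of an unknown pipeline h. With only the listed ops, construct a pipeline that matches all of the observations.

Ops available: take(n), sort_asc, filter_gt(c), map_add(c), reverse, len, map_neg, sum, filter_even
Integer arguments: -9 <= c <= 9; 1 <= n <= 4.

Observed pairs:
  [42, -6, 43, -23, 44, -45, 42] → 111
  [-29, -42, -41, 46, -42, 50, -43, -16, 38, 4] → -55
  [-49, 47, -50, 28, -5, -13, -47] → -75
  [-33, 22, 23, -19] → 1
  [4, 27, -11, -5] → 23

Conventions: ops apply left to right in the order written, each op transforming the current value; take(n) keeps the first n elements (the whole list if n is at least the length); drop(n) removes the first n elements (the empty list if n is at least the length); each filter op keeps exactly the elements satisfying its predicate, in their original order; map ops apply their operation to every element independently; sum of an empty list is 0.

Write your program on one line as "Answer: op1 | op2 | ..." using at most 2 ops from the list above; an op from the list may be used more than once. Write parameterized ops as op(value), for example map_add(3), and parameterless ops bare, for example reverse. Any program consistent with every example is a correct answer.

map_add(2) | sum

Check, running the answer program on each example:
  [42, -6, 43, -23, 44, -45, 42] -> [44, -4, 45, -21, 46, -43, 44] -> 111
  [-29, -42, -41, 46, -42, 50, -43, -16, 38, 4] -> [-27, -40, -39, 48, -40, 52, -41, -14, 40, 6] -> -55
  [-49, 47, -50, 28, -5, -13, -47] -> [-47, 49, -48, 30, -3, -11, -45] -> -75
  [-33, 22, 23, -19] -> [-31, 24, 25, -17] -> 1
  [4, 27, -11, -5] -> [6, 29, -9, -3] -> 23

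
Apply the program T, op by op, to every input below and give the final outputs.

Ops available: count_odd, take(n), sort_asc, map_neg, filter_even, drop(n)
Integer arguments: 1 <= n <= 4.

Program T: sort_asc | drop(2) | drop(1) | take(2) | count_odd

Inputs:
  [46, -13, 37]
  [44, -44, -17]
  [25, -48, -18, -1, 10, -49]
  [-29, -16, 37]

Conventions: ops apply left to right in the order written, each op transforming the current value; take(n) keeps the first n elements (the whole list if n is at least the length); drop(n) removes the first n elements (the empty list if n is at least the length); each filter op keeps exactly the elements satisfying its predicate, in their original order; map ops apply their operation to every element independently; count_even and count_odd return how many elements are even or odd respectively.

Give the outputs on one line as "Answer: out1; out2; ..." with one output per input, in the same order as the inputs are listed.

0; 0; 1; 0

Execution, op by op:
  [46, -13, 37] -> [-13, 37, 46] -> [46] -> [] -> [] -> 0
  [44, -44, -17] -> [-44, -17, 44] -> [44] -> [] -> [] -> 0
  [25, -48, -18, -1, 10, -49] -> [-49, -48, -18, -1, 10, 25] -> [-18, -1, 10, 25] -> [-1, 10, 25] -> [-1, 10] -> 1
  [-29, -16, 37] -> [-29, -16, 37] -> [37] -> [] -> [] -> 0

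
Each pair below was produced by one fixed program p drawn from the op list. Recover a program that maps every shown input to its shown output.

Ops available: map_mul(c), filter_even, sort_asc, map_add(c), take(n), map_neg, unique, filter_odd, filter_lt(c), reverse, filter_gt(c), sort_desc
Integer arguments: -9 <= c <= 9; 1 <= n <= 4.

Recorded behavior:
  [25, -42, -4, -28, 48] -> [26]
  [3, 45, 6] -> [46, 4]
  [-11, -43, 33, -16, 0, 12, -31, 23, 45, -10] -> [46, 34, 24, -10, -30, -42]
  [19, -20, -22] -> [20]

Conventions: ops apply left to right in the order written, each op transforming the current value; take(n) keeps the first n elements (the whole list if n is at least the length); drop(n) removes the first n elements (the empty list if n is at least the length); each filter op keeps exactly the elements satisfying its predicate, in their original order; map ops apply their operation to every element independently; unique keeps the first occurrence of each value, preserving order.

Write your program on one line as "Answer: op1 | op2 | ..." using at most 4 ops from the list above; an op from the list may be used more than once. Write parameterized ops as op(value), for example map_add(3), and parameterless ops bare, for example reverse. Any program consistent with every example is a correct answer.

sort_desc | filter_odd | map_add(1)

Check, running the answer program on each example:
  [25, -42, -4, -28, 48] -> [48, 25, -4, -28, -42] -> [25] -> [26]
  [3, 45, 6] -> [45, 6, 3] -> [45, 3] -> [46, 4]
  [-11, -43, 33, -16, 0, 12, -31, 23, 45, -10] -> [45, 33, 23, 12, 0, -10, -11, -16, -31, -43] -> [45, 33, 23, -11, -31, -43] -> [46, 34, 24, -10, -30, -42]
  [19, -20, -22] -> [19, -20, -22] -> [19] -> [20]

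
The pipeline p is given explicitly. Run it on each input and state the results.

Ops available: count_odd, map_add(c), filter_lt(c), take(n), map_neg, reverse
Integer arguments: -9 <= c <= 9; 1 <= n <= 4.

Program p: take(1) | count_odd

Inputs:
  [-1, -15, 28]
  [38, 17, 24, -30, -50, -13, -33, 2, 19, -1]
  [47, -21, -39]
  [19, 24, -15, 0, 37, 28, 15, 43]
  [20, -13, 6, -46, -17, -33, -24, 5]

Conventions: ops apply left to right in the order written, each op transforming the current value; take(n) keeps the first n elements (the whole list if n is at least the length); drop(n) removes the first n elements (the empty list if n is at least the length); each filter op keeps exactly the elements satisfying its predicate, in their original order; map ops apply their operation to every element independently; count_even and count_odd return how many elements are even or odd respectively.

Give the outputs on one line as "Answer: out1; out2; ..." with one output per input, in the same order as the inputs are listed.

Execution, op by op:
  [-1, -15, 28] -> [-1] -> 1
  [38, 17, 24, -30, -50, -13, -33, 2, 19, -1] -> [38] -> 0
  [47, -21, -39] -> [47] -> 1
  [19, 24, -15, 0, 37, 28, 15, 43] -> [19] -> 1
  [20, -13, 6, -46, -17, -33, -24, 5] -> [20] -> 0

1; 0; 1; 1; 0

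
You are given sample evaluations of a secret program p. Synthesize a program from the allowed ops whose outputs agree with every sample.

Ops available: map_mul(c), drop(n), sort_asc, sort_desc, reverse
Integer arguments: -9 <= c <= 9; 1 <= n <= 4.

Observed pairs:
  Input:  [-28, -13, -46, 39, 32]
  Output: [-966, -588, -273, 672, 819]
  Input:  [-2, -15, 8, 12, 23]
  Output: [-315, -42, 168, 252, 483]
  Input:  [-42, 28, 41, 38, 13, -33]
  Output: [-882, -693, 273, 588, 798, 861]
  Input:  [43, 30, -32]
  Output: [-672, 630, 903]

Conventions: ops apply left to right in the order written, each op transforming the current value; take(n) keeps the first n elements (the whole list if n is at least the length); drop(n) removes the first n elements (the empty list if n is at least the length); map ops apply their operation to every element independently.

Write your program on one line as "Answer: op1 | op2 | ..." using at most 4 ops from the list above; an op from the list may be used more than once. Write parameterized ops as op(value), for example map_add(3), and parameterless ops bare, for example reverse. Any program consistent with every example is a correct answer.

sort_desc | map_mul(7) | reverse | map_mul(3)

Check, running the answer program on each example:
  [-28, -13, -46, 39, 32] -> [39, 32, -13, -28, -46] -> [273, 224, -91, -196, -322] -> [-322, -196, -91, 224, 273] -> [-966, -588, -273, 672, 819]
  [-2, -15, 8, 12, 23] -> [23, 12, 8, -2, -15] -> [161, 84, 56, -14, -105] -> [-105, -14, 56, 84, 161] -> [-315, -42, 168, 252, 483]
  [-42, 28, 41, 38, 13, -33] -> [41, 38, 28, 13, -33, -42] -> [287, 266, 196, 91, -231, -294] -> [-294, -231, 91, 196, 266, 287] -> [-882, -693, 273, 588, 798, 861]
  [43, 30, -32] -> [43, 30, -32] -> [301, 210, -224] -> [-224, 210, 301] -> [-672, 630, 903]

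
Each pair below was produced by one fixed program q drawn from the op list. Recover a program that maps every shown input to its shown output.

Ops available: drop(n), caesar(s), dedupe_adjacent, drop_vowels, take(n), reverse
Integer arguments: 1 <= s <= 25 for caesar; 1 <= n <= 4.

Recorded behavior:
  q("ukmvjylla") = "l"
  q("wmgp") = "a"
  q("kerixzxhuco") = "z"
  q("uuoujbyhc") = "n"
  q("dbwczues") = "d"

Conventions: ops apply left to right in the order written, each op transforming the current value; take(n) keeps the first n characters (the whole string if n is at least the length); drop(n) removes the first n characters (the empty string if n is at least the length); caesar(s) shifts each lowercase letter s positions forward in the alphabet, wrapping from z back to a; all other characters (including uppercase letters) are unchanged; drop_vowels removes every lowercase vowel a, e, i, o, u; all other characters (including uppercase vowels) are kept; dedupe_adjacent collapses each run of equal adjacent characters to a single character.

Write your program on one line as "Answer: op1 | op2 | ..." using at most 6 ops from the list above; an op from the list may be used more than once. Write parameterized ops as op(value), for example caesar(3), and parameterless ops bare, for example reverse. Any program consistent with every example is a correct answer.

drop(1) | reverse | caesar(1) | caesar(22) | caesar(14) | take(1)

Check, running the answer program on each example:
  "ukmvjylla" -> "kmvjylla" -> "allyjvmk" -> "bmmzkwnl" -> "xiivgsjh" -> "lwwjugxv" -> "l"
  "wmgp" -> "mgp" -> "pgm" -> "qhn" -> "mdj" -> "arx" -> "a"
  "kerixzxhuco" -> "erixzxhuco" -> "ocuhxzxire" -> "pdviyayjsf" -> "lzreuwufob" -> "znfsikitcp" -> "z"
  "uuoujbyhc" -> "uoujbyhc" -> "chybjuou" -> "dizckvpv" -> "zevygrlr" -> "nsjmufzf" -> "n"
  "dbwczues" -> "bwczues" -> "seuzcwb" -> "tfvadxc" -> "pbrwzty" -> "dpfknhm" -> "d"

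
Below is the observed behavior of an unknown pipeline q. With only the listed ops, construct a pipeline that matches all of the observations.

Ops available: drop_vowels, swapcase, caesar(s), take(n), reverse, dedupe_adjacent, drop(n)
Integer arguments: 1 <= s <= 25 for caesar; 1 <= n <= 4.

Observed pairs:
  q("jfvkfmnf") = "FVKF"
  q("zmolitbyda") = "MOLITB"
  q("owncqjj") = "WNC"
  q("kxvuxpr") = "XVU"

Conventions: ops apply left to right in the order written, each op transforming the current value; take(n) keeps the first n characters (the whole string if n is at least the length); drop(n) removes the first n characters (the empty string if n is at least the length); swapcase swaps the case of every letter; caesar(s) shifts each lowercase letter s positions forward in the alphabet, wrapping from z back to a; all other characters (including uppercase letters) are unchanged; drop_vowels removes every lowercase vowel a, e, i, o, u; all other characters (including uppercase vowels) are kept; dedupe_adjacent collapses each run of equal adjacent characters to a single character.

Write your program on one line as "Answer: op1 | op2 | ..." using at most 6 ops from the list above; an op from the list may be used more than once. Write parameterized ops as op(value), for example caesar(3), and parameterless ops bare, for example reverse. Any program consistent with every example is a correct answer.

drop(1) | reverse | drop(3) | swapcase | reverse

Check, running the answer program on each example:
  "jfvkfmnf" -> "fvkfmnf" -> "fnmfkvf" -> "fkvf" -> "FKVF" -> "FVKF"
  "zmolitbyda" -> "molitbyda" -> "adybtilom" -> "btilom" -> "BTILOM" -> "MOLITB"
  "owncqjj" -> "wncqjj" -> "jjqcnw" -> "cnw" -> "CNW" -> "WNC"
  "kxvuxpr" -> "xvuxpr" -> "rpxuvx" -> "uvx" -> "UVX" -> "XVU"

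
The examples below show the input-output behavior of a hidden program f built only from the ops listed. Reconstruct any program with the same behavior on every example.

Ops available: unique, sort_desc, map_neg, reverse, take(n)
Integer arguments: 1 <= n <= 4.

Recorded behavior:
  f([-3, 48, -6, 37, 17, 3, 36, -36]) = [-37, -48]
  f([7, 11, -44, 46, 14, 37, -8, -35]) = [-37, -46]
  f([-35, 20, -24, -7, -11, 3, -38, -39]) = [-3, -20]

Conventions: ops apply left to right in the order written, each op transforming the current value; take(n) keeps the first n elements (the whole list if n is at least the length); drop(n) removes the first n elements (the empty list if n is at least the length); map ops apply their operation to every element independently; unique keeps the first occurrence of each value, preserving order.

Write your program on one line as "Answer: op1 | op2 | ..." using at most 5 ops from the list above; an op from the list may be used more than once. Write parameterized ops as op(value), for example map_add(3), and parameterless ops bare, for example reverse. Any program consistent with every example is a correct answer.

sort_desc | map_neg | take(2) | reverse

Check, running the answer program on each example:
  [-3, 48, -6, 37, 17, 3, 36, -36] -> [48, 37, 36, 17, 3, -3, -6, -36] -> [-48, -37, -36, -17, -3, 3, 6, 36] -> [-48, -37] -> [-37, -48]
  [7, 11, -44, 46, 14, 37, -8, -35] -> [46, 37, 14, 11, 7, -8, -35, -44] -> [-46, -37, -14, -11, -7, 8, 35, 44] -> [-46, -37] -> [-37, -46]
  [-35, 20, -24, -7, -11, 3, -38, -39] -> [20, 3, -7, -11, -24, -35, -38, -39] -> [-20, -3, 7, 11, 24, 35, 38, 39] -> [-20, -3] -> [-3, -20]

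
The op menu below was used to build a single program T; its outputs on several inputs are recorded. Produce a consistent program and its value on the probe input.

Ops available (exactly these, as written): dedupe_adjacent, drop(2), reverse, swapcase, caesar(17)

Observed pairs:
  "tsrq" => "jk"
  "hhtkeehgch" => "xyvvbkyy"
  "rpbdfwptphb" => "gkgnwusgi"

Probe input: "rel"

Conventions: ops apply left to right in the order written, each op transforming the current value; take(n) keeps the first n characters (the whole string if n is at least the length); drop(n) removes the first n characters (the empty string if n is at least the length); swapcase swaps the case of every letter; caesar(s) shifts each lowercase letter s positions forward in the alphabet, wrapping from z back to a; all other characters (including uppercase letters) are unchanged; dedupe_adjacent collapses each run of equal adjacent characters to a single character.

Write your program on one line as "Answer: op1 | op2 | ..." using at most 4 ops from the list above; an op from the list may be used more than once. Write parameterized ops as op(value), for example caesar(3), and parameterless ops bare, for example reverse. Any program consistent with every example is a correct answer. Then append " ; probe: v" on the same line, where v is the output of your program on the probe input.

reverse | caesar(17) | drop(2) ; probe: "i"

Check, running the answer program on each example:
  "tsrq" -> "qrst" -> "hijk" -> "jk"
  "hhtkeehgch" -> "hcgheekthh" -> "ytxyvvbkyy" -> "xyvvbkyy"
  "rpbdfwptphb" -> "bhptpwfdbpr" -> "sygkgnwusgi" -> "gkgnwusgi"
  probe: "rel" -> "ler" -> "cvi" -> "i"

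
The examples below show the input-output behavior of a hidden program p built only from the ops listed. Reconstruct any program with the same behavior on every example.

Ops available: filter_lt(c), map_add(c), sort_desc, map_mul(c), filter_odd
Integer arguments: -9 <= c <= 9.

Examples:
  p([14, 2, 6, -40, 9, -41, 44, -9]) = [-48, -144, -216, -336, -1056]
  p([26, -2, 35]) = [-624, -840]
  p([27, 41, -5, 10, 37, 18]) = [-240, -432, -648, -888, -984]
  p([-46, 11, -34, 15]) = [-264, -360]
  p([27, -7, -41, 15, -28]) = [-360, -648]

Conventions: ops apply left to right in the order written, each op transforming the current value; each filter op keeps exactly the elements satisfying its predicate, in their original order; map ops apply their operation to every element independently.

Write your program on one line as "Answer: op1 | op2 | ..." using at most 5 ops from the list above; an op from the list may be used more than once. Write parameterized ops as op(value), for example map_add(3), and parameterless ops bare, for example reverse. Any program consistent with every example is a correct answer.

sort_desc | map_mul(-6) | map_mul(4) | filter_lt(9) | sort_desc

Check, running the answer program on each example:
  [14, 2, 6, -40, 9, -41, 44, -9] -> [44, 14, 9, 6, 2, -9, -40, -41] -> [-264, -84, -54, -36, -12, 54, 240, 246] -> [-1056, -336, -216, -144, -48, 216, 960, 984] -> [-1056, -336, -216, -144, -48] -> [-48, -144, -216, -336, -1056]
  [26, -2, 35] -> [35, 26, -2] -> [-210, -156, 12] -> [-840, -624, 48] -> [-840, -624] -> [-624, -840]
  [27, 41, -5, 10, 37, 18] -> [41, 37, 27, 18, 10, -5] -> [-246, -222, -162, -108, -60, 30] -> [-984, -888, -648, -432, -240, 120] -> [-984, -888, -648, -432, -240] -> [-240, -432, -648, -888, -984]
  [-46, 11, -34, 15] -> [15, 11, -34, -46] -> [-90, -66, 204, 276] -> [-360, -264, 816, 1104] -> [-360, -264] -> [-264, -360]
  [27, -7, -41, 15, -28] -> [27, 15, -7, -28, -41] -> [-162, -90, 42, 168, 246] -> [-648, -360, 168, 672, 984] -> [-648, -360] -> [-360, -648]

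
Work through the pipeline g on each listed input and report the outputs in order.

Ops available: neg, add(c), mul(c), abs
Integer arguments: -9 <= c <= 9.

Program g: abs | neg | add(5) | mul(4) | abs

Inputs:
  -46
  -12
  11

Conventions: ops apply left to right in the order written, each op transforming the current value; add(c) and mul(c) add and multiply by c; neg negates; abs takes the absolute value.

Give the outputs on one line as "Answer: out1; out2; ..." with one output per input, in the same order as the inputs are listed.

Execution, op by op:
  -46 -> 46 -> -46 -> -41 -> -164 -> 164
  -12 -> 12 -> -12 -> -7 -> -28 -> 28
  11 -> 11 -> -11 -> -6 -> -24 -> 24

164; 28; 24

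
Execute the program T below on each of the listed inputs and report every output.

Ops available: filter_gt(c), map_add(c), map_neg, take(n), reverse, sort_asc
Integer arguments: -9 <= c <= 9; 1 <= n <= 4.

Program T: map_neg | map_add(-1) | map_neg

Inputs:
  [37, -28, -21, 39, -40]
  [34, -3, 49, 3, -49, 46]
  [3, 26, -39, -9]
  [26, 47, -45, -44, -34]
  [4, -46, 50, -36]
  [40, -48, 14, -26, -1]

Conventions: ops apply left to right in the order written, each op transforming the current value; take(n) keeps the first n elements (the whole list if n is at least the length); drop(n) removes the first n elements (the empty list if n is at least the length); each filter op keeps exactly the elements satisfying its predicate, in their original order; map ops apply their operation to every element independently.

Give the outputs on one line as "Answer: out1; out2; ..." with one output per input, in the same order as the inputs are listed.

[38, -27, -20, 40, -39]; [35, -2, 50, 4, -48, 47]; [4, 27, -38, -8]; [27, 48, -44, -43, -33]; [5, -45, 51, -35]; [41, -47, 15, -25, 0]

Execution, op by op:
  [37, -28, -21, 39, -40] -> [-37, 28, 21, -39, 40] -> [-38, 27, 20, -40, 39] -> [38, -27, -20, 40, -39]
  [34, -3, 49, 3, -49, 46] -> [-34, 3, -49, -3, 49, -46] -> [-35, 2, -50, -4, 48, -47] -> [35, -2, 50, 4, -48, 47]
  [3, 26, -39, -9] -> [-3, -26, 39, 9] -> [-4, -27, 38, 8] -> [4, 27, -38, -8]
  [26, 47, -45, -44, -34] -> [-26, -47, 45, 44, 34] -> [-27, -48, 44, 43, 33] -> [27, 48, -44, -43, -33]
  [4, -46, 50, -36] -> [-4, 46, -50, 36] -> [-5, 45, -51, 35] -> [5, -45, 51, -35]
  [40, -48, 14, -26, -1] -> [-40, 48, -14, 26, 1] -> [-41, 47, -15, 25, 0] -> [41, -47, 15, -25, 0]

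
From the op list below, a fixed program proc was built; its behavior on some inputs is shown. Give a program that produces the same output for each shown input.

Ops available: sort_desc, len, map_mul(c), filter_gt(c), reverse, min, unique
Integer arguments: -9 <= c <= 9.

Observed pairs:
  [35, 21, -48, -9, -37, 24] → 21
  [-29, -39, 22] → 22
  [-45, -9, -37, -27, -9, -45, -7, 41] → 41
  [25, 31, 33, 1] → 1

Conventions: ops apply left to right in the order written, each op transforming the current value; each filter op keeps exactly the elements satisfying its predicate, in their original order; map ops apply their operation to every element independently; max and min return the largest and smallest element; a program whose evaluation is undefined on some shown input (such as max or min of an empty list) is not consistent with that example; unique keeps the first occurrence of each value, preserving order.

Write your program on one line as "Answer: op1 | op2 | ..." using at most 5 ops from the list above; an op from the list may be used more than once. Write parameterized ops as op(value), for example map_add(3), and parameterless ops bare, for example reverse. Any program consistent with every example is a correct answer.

unique | reverse | filter_gt(-3) | min

Check, running the answer program on each example:
  [35, 21, -48, -9, -37, 24] -> [35, 21, -48, -9, -37, 24] -> [24, -37, -9, -48, 21, 35] -> [24, 21, 35] -> 21
  [-29, -39, 22] -> [-29, -39, 22] -> [22, -39, -29] -> [22] -> 22
  [-45, -9, -37, -27, -9, -45, -7, 41] -> [-45, -9, -37, -27, -7, 41] -> [41, -7, -27, -37, -9, -45] -> [41] -> 41
  [25, 31, 33, 1] -> [25, 31, 33, 1] -> [1, 33, 31, 25] -> [1, 33, 31, 25] -> 1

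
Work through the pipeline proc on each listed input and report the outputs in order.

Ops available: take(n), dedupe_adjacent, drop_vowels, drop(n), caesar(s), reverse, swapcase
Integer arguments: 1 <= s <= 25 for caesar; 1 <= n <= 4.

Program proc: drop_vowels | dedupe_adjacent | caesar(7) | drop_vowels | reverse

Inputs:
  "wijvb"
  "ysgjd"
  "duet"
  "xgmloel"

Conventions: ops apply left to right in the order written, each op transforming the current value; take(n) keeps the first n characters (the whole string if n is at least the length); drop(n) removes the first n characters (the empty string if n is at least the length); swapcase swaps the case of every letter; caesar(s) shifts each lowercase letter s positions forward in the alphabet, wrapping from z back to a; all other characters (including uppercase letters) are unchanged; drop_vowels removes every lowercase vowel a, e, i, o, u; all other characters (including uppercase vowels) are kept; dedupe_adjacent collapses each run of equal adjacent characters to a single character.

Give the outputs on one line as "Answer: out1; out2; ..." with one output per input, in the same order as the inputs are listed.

Execution, op by op:
  "wijvb" -> "wjvb" -> "wjvb" -> "dqci" -> "dqc" -> "cqd"
  "ysgjd" -> "ysgjd" -> "ysgjd" -> "fznqk" -> "fznqk" -> "kqnzf"
  "duet" -> "dt" -> "dt" -> "ka" -> "k" -> "k"
  "xgmloel" -> "xgmll" -> "xgml" -> "ents" -> "nts" -> "stn"

"cqd"; "kqnzf"; "k"; "stn"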